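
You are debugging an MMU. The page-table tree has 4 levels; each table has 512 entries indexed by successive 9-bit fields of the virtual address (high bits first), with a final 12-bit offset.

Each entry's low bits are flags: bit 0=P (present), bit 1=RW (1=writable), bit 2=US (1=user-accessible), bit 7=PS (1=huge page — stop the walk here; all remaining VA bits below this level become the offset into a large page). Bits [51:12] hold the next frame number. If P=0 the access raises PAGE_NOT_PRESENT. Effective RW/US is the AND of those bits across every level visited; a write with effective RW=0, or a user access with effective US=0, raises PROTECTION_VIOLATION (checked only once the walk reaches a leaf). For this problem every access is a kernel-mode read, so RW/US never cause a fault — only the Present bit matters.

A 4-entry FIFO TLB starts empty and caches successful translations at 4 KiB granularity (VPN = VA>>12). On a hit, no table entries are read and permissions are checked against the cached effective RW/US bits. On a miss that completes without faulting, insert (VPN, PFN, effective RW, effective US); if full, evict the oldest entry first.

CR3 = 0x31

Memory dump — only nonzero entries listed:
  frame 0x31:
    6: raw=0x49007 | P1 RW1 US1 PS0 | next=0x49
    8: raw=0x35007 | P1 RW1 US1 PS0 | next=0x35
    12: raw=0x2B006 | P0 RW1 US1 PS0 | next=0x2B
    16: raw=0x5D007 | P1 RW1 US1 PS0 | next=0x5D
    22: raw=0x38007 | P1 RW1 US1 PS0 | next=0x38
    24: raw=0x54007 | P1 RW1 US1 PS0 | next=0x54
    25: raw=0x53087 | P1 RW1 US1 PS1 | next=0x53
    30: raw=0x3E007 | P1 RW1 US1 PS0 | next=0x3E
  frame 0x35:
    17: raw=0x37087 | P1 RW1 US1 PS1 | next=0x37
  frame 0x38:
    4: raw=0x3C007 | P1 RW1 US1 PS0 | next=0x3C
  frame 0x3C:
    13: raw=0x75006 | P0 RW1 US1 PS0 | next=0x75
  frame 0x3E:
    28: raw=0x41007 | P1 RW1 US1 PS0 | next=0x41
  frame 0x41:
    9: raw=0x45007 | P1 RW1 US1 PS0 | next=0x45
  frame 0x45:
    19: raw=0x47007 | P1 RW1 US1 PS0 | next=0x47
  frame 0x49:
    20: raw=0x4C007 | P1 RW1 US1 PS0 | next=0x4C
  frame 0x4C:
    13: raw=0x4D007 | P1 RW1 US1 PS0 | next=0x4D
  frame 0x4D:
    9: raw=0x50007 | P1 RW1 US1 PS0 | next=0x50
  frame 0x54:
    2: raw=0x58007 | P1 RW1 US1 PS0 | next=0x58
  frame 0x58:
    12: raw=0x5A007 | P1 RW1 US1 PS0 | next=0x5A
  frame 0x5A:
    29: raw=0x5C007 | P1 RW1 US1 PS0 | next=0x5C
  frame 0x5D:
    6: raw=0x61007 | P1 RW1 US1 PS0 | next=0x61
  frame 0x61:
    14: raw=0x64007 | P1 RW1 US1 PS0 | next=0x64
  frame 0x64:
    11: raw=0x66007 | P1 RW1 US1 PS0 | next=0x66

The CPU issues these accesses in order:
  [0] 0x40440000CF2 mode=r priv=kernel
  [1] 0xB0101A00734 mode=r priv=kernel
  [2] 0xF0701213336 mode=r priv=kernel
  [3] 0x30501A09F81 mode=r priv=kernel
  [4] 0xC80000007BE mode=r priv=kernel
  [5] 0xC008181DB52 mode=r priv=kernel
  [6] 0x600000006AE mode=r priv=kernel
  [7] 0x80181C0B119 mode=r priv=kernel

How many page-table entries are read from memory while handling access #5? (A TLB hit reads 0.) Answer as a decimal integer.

Trace:
#0 VA=0x40440000CF2 (r,kernel):
  [0] read 0x31 idx=8: raw=0x35007 flags P=1 W=1 U=1 S=0
  [1] read 0x35 idx=17: raw=0x37087 flags P=1 W=1 U=1 S=1
  → PA=0x37CF2 (huge @L1)  (2 entries read)
#1 VA=0xB0101A00734 (r,kernel):
  [0] read 0x31 idx=22: raw=0x38007 flags P=1 W=1 U=1 S=0
  [1] read 0x38 idx=4: raw=0x3C007 flags P=1 W=1 U=1 S=0
  [2] read 0x3C idx=13: raw=0x75006 flags P=0 W=1 U=1 S=0
  ✗ PAGE_NOT_PRESENT  [3 reads]
#2 VA=0xF0701213336 (r,kernel):
  [0] read 0x31 idx=30: raw=0x3E007 flags P=1 W=1 U=1 S=0
  [1] read 0x3E idx=28: raw=0x41007 flags P=1 W=1 U=1 S=0
  [2] read 0x41 idx=9: raw=0x45007 flags P=1 W=1 U=1 S=0
  [3] read 0x45 idx=19: raw=0x47007 flags P=1 W=1 U=1 S=0
  → PA=0x47336  (4 entries read)
#3 VA=0x30501A09F81 (r,kernel):
  [0] read 0x31 idx=6: raw=0x49007 flags P=1 W=1 U=1 S=0
  [1] read 0x49 idx=20: raw=0x4C007 flags P=1 W=1 U=1 S=0
  [2] read 0x4C idx=13: raw=0x4D007 flags P=1 W=1 U=1 S=0
  [3] read 0x4D idx=9: raw=0x50007 flags P=1 W=1 U=1 S=0
  → PA=0x50F81  (4 entries read)
#4 VA=0xC80000007BE (r,kernel):
  [0] read 0x31 idx=25: raw=0x53087 flags P=1 W=1 U=1 S=1
  → PA=0x537BE (huge @L0)  (1 entries read)
#5 VA=0xC008181DB52 (r,kernel):
  [0] read 0x31 idx=24: raw=0x54007 flags P=1 W=1 U=1 S=0
  [1] read 0x54 idx=2: raw=0x58007 flags P=1 W=1 U=1 S=0
  [2] read 0x58 idx=12: raw=0x5A007 flags P=1 W=1 U=1 S=0
  [3] read 0x5A idx=29: raw=0x5C007 flags P=1 W=1 U=1 S=0
  → PA=0x5CB52  (4 entries read)
#6 VA=0x600000006AE (r,kernel):
  [0] read 0x31 idx=12: raw=0x2B006 flags P=0 W=1 U=1 S=0
  ✗ PAGE_NOT_PRESENT  [1 reads]
#7 VA=0x80181C0B119 (r,kernel):
  [0] read 0x31 idx=16: raw=0x5D007 flags P=1 W=1 U=1 S=0
  [1] read 0x5D idx=6: raw=0x61007 flags P=1 W=1 U=1 S=0
  [2] read 0x61 idx=14: raw=0x64007 flags P=1 W=1 U=1 S=0
  [3] read 0x64 idx=11: raw=0x66007 flags P=1 W=1 U=1 S=0
  → PA=0x66119  (4 entries read)

Entries read for #5: 4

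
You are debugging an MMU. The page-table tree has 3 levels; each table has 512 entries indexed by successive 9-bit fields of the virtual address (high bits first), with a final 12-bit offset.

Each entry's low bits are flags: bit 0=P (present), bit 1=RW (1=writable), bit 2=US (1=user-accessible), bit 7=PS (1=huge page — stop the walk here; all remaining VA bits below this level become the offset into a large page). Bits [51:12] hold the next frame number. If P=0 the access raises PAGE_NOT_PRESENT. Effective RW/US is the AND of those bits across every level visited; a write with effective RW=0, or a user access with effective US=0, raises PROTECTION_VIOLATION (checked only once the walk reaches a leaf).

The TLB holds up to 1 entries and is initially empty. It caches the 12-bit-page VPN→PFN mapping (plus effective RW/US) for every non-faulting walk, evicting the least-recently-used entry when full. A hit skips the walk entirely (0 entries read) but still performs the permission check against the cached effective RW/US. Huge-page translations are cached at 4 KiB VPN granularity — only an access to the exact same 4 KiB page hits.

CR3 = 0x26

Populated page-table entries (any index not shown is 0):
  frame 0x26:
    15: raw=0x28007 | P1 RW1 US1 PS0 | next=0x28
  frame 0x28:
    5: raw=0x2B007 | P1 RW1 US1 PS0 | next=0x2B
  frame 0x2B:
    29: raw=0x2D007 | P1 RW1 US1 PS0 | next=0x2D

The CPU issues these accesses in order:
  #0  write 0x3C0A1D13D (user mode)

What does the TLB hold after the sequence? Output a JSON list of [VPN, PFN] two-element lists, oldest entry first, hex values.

Trace:
#0 VA=0x3C0A1D13D (w,user):
  [0] read 0x26 idx=15: raw=0x28007 flags P=1 W=1 U=1 S=0
  [1] read 0x28 idx=5: raw=0x2B007 flags P=1 W=1 U=1 S=0
  [2] read 0x2B idx=29: raw=0x2D007 flags P=1 W=1 U=1 S=0
  ⇒ phys 0x2D13D  [3 reads]

TLB: [["0x3C0A1D", "0x2D"]]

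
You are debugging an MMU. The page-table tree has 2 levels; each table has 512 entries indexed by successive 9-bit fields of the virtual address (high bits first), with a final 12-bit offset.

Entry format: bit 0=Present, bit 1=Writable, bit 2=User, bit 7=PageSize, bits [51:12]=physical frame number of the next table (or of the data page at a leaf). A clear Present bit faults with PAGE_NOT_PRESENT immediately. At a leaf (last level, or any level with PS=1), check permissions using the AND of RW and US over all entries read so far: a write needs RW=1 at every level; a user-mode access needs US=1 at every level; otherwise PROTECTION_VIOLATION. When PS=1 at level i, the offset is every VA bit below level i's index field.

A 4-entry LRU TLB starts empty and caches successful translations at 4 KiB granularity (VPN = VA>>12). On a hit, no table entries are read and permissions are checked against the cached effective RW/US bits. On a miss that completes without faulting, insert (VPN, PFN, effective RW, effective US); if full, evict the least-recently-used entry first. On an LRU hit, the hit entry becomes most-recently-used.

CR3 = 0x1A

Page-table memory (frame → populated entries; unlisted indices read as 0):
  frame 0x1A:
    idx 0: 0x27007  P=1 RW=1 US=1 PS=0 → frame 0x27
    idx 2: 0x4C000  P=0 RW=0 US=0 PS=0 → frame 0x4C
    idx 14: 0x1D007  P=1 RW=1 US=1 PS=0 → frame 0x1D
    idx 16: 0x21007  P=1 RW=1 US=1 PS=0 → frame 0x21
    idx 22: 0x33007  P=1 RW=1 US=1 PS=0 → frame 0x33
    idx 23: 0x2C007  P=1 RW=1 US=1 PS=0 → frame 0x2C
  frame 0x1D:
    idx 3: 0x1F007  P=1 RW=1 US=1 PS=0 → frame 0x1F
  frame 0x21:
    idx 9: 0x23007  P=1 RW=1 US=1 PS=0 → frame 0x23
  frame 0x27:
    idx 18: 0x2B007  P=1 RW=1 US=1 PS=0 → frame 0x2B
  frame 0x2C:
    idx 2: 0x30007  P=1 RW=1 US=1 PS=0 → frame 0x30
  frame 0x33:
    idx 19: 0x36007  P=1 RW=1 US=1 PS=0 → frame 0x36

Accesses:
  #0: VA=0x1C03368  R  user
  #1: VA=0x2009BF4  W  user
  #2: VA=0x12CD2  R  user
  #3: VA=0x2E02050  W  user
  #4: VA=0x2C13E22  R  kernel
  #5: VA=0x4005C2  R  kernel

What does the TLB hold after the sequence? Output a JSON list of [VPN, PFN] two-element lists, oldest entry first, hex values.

Trace:
#0 VA=0x1C03368 (r,user):
  [0] read 0x1A idx=14: raw=0x1D007 flags P=1 W=1 U=1 S=0
  [1] read 0x1D idx=3: raw=0x1F007 flags P=1 W=1 U=1 S=0
  ✓ 0x1F368  — 2 lookups
#1 VA=0x2009BF4 (w,user):
  [0] read 0x1A idx=16: raw=0x21007 flags P=1 W=1 U=1 S=0
  [1] read 0x21 idx=9: raw=0x23007 flags P=1 W=1 U=1 S=0
  ✓ 0x23BF4  — 2 lookups
#2 VA=0x12CD2 (r,user):
  [0] read 0x1A idx=0: raw=0x27007 flags P=1 W=1 U=1 S=0
  [1] read 0x27 idx=18: raw=0x2B007 flags P=1 W=1 U=1 S=0
  ✓ 0x2BCD2  — 2 lookups
#3 VA=0x2E02050 (w,user):
  [0] read 0x1A idx=23: raw=0x2C007 flags P=1 W=1 U=1 S=0
  [1] read 0x2C idx=2: raw=0x30007 flags P=1 W=1 U=1 S=0
  ✓ 0x30050  — 2 lookups
#4 VA=0x2C13E22 (r,kernel):
  [0] read 0x1A idx=22: raw=0x33007 flags P=1 W=1 U=1 S=0
  [1] read 0x33 idx=19: raw=0x36007 flags P=1 W=1 U=1 S=0
  ✓ 0x36E22  — 2 lookups
#5 VA=0x4005C2 (r,kernel):
  [0] read 0x1A idx=2: raw=0x4C000 flags P=0 W=0 U=0 S=0
  ✗ PAGE_NOT_PRESENT  [1 reads]

TLB: [["0x2009", "0x23"], ["0x12", "0x2B"], ["0x2E02", "0x30"], ["0x2C13", "0x36"]]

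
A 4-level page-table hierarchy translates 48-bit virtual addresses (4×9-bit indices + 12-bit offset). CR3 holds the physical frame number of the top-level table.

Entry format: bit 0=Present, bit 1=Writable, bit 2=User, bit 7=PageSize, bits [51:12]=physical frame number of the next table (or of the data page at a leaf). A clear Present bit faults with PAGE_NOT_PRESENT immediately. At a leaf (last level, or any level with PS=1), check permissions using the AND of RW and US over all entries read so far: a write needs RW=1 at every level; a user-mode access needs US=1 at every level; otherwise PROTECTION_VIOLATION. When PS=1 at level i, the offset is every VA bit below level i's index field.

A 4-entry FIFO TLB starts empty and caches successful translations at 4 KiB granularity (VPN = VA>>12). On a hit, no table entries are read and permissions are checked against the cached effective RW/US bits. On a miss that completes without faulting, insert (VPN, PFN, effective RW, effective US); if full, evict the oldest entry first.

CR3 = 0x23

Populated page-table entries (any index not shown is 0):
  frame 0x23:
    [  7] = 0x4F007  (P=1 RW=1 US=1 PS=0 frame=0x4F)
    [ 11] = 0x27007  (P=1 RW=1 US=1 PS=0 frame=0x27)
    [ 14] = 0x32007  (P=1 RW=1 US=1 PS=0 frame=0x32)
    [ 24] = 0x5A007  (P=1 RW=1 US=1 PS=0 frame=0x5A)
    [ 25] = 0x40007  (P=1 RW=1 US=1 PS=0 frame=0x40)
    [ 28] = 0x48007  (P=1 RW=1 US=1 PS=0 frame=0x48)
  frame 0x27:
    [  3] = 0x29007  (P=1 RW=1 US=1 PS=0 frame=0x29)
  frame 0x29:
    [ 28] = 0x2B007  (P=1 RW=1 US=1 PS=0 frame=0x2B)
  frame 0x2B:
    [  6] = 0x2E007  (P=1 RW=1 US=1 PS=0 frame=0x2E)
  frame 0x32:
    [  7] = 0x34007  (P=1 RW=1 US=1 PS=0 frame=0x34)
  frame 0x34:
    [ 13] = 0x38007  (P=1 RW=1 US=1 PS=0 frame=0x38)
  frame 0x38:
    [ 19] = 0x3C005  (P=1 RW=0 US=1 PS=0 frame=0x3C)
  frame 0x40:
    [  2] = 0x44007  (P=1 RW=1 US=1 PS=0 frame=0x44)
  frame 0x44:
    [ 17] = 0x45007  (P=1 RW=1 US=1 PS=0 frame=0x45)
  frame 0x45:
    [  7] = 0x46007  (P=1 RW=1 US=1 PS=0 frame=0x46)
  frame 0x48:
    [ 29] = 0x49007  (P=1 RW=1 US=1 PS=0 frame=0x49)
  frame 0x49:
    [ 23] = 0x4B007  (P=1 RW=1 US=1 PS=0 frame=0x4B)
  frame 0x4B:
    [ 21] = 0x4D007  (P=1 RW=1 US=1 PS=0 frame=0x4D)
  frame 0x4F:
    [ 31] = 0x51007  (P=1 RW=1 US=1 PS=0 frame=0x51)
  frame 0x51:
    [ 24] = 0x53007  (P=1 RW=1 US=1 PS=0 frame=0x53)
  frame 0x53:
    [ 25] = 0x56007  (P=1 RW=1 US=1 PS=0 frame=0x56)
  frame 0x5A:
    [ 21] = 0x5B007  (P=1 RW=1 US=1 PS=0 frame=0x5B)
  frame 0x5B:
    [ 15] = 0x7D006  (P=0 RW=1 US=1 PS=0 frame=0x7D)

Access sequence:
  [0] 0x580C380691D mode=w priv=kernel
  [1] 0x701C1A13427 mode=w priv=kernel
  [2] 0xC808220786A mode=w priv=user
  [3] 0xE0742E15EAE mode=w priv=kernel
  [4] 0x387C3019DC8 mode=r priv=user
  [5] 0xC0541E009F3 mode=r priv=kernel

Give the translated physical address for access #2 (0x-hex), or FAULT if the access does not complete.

Trace:
#0 VA=0x580C380691D (w,kernel):
  L0 @0x23[11] → 0x27007  P=1,RW=1,US=1,PS=0
  L1 @0x27[3] → 0x29007  P=1,RW=1,US=1,PS=0
  L2 @0x29[28] → 0x2B007  P=1,RW=1,US=1,PS=0
  L3 @0x2B[6] → 0x2E007  P=1,RW=1,US=1,PS=0
  ✓ 0x2E91D  — 4 lookups
#1 VA=0x701C1A13427 (w,kernel):
  L0 @0x23[14] → 0x32007  P=1,RW=1,US=1,PS=0
  L1 @0x32[7] → 0x34007  P=1,RW=1,US=1,PS=0
  L2 @0x34[13] → 0x38007  P=1,RW=1,US=1,PS=0
  L3 @0x38[19] → 0x3C005  P=1,RW=0,US=1,PS=0
  ✗ PROTECTION_VIOLATION  [4 reads]
#2 VA=0xC808220786A (w,user):
  L0 @0x23[25] → 0x40007  P=1,RW=1,US=1,PS=0
  L1 @0x40[2] → 0x44007  P=1,RW=1,US=1,PS=0
  L2 @0x44[17] → 0x45007  P=1,RW=1,US=1,PS=0
  L3 @0x45[7] → 0x46007  P=1,RW=1,US=1,PS=0
  ✓ 0x4686A  — 4 lookups
#3 VA=0xE0742E15EAE (w,kernel):
  L0 @0x23[28] → 0x48007  P=1,RW=1,US=1,PS=0
  L1 @0x48[29] → 0x49007  P=1,RW=1,US=1,PS=0
  L2 @0x49[23] → 0x4B007  P=1,RW=1,US=1,PS=0
  L3 @0x4B[21] → 0x4D007  P=1,RW=1,US=1,PS=0
  ✓ 0x4DEAE  — 4 lookups
#4 VA=0x387C3019DC8 (r,user):
  L0 @0x23[7] → 0x4F007  P=1,RW=1,US=1,PS=0
  L1 @0x4F[31] → 0x51007  P=1,RW=1,US=1,PS=0
  L2 @0x51[24] → 0x53007  P=1,RW=1,US=1,PS=0
  L3 @0x53[25] → 0x56007  P=1,RW=1,US=1,PS=0
  ✓ 0x56DC8  — 4 lookups
#5 VA=0xC0541E009F3 (r,kernel):
  L0 @0x23[24] → 0x5A007  P=1,RW=1,US=1,PS=0
  L1 @0x5A[21] → 0x5B007  P=1,RW=1,US=1,PS=0
  L2 @0x5B[15] → 0x7D006  P=0,RW=1,US=1,PS=0
  ✗ PAGE_NOT_PRESENT  [3 reads]

Access #2 PA: 0x4686A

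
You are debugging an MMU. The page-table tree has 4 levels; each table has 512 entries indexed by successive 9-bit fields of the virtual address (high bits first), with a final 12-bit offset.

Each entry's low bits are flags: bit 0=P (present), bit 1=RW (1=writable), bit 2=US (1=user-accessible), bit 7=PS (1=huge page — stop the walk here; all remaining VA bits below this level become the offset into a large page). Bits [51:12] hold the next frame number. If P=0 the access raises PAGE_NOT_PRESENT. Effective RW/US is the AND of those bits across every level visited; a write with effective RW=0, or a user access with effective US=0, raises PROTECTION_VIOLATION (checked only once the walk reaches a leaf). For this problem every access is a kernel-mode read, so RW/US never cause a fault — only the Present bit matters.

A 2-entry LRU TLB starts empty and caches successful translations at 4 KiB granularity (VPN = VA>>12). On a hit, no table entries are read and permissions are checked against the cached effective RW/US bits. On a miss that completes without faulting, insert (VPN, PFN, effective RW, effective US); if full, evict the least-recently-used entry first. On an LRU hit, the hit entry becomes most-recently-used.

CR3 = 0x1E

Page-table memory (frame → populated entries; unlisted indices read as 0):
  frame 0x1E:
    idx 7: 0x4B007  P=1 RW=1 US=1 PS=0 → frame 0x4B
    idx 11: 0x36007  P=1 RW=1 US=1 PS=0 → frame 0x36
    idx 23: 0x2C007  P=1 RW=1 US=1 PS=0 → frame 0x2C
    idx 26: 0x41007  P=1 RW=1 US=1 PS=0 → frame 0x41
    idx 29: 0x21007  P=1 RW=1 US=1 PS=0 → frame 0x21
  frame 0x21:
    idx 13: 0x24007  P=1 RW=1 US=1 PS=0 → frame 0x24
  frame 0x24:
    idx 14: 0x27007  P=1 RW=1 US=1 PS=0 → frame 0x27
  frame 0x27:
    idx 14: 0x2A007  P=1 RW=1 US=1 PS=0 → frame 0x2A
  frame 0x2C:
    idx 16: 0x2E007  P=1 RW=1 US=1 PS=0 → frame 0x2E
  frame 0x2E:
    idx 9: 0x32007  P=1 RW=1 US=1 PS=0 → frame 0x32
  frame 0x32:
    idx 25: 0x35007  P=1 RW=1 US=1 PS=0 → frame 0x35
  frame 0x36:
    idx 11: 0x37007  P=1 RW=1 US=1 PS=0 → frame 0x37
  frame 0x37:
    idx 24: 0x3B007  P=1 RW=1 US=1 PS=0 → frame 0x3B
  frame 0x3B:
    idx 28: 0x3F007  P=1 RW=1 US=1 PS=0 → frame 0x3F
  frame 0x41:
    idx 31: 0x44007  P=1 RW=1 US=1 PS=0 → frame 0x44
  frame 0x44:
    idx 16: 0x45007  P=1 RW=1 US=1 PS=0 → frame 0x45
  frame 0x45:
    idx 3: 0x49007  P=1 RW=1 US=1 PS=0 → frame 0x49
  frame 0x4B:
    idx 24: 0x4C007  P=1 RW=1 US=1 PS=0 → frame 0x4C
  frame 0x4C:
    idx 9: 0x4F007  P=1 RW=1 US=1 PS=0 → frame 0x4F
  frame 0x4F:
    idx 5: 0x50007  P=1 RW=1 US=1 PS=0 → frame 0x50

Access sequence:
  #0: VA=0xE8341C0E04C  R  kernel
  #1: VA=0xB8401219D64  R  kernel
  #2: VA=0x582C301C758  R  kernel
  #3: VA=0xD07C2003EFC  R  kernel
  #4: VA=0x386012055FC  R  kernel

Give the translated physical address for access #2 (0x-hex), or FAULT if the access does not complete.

Walk each access:
#0 VA=0xE8341C0E04C (r,kernel):
  L0: frame=0x1E idx=29 entry=0x21007 [P=1 RW=1 US=1 PS=0]
  L1: frame=0x21 idx=13 entry=0x24007 [P=1 RW=1 US=1 PS=0]
  L2: frame=0x24 idx=14 entry=0x27007 [P=1 RW=1 US=1 PS=0]
  L3: frame=0x27 idx=14 entry=0x2A007 [P=1 RW=1 US=1 PS=0]
  → PA=0x2A04C  (4 entries read)
#1 VA=0xB8401219D64 (r,kernel):
  L0: frame=0x1E idx=23 entry=0x2C007 [P=1 RW=1 US=1 PS=0]
  L1: frame=0x2C idx=16 entry=0x2E007 [P=1 RW=1 US=1 PS=0]
  L2: frame=0x2E idx=9 entry=0x32007 [P=1 RW=1 US=1 PS=0]
  L3: frame=0x32 idx=25 entry=0x35007 [P=1 RW=1 US=1 PS=0]
  → PA=0x35D64  (4 entries read)
#2 VA=0x582C301C758 (r,kernel):
  L0: frame=0x1E idx=11 entry=0x36007 [P=1 RW=1 US=1 PS=0]
  L1: frame=0x36 idx=11 entry=0x37007 [P=1 RW=1 US=1 PS=0]
  L2: frame=0x37 idx=24 entry=0x3B007 [P=1 RW=1 US=1 PS=0]
  L3: frame=0x3B idx=28 entry=0x3F007 [P=1 RW=1 US=1 PS=0]
  → PA=0x3F758  (4 entries read)
#3 VA=0xD07C2003EFC (r,kernel):
  L0: frame=0x1E idx=26 entry=0x41007 [P=1 RW=1 US=1 PS=0]
  L1: frame=0x41 idx=31 entry=0x44007 [P=1 RW=1 US=1 PS=0]
  L2: frame=0x44 idx=16 entry=0x45007 [P=1 RW=1 US=1 PS=0]
  L3: frame=0x45 idx=3 entry=0x49007 [P=1 RW=1 US=1 PS=0]
  → PA=0x49EFC  (4 entries read)
#4 VA=0x386012055FC (r,kernel):
  L0: frame=0x1E idx=7 entry=0x4B007 [P=1 RW=1 US=1 PS=0]
  L1: frame=0x4B idx=24 entry=0x4C007 [P=1 RW=1 US=1 PS=0]
  L2: frame=0x4C idx=9 entry=0x4F007 [P=1 RW=1 US=1 PS=0]
  L3: frame=0x4F idx=5 entry=0x50007 [P=1 RW=1 US=1 PS=0]
  → PA=0x505FC  (4 entries read)

Access #2 PA: 0x3F758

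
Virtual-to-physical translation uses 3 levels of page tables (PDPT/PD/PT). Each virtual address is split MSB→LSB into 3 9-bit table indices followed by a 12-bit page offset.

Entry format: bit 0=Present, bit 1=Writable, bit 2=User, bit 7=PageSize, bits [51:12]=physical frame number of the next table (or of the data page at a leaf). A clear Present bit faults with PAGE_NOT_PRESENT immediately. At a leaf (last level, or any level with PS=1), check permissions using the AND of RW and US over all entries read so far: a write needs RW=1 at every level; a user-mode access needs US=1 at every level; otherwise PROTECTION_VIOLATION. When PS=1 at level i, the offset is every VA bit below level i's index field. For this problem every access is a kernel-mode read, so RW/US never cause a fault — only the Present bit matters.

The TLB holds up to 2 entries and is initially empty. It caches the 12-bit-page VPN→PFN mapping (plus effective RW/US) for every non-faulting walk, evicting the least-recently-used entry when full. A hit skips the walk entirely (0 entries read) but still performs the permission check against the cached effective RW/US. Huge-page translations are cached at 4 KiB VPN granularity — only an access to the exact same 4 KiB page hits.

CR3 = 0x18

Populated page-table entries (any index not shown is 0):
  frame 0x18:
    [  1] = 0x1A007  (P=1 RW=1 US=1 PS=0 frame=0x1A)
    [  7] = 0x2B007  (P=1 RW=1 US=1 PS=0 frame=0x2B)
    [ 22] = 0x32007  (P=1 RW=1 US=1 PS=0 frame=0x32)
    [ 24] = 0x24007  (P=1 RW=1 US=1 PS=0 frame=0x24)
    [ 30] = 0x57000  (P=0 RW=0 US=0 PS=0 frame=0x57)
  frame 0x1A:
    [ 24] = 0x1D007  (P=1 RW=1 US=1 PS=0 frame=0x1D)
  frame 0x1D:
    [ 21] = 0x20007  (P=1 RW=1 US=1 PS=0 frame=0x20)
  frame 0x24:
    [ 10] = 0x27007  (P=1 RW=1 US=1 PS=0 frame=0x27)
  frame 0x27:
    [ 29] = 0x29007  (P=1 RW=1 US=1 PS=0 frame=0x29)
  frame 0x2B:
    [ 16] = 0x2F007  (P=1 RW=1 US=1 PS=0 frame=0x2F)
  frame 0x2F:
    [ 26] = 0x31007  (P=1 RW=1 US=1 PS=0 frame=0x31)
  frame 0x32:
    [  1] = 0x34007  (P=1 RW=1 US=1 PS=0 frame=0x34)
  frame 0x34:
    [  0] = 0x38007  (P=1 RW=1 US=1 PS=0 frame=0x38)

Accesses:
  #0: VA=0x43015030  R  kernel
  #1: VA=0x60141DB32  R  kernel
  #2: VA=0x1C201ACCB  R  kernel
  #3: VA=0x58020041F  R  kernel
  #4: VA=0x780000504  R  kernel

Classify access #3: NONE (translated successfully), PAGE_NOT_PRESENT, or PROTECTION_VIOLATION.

Walk each access:
#0 VA=0x43015030 (r,kernel):
  L0 @0x18[1] → 0x1A007  P=1,RW=1,US=1,PS=0
  L1 @0x1A[24] → 0x1D007  P=1,RW=1,US=1,PS=0
  L2 @0x1D[21] → 0x20007  P=1,RW=1,US=1,PS=0
  → PA=0x20030  (3 entries read)
#1 VA=0x60141DB32 (r,kernel):
  L0 @0x18[24] → 0x24007  P=1,RW=1,US=1,PS=0
  L1 @0x24[10] → 0x27007  P=1,RW=1,US=1,PS=0
  L2 @0x27[29] → 0x29007  P=1,RW=1,US=1,PS=0
  → PA=0x29B32  (3 entries read)
#2 VA=0x1C201ACCB (r,kernel):
  L0 @0x18[7] → 0x2B007  P=1,RW=1,US=1,PS=0
  L1 @0x2B[16] → 0x2F007  P=1,RW=1,US=1,PS=0
  L2 @0x2F[26] → 0x31007  P=1,RW=1,US=1,PS=0
  → PA=0x31CCB  (3 entries read)
#3 VA=0x58020041F (r,kernel):
  L0 @0x18[22] → 0x32007  P=1,RW=1,US=1,PS=0
  L1 @0x32[1] → 0x34007  P=1,RW=1,US=1,PS=0
  L2 @0x34[0] → 0x38007  P=1,RW=1,US=1,PS=0
  → PA=0x3841F  (3 entries read)
#4 VA=0x780000504 (r,kernel):
  L0 @0x18[30] → 0x57000  P=0,RW=0,US=0,PS=0
  ✗ PAGE_NOT_PRESENT  [1 reads]

Access #3 fault: NONE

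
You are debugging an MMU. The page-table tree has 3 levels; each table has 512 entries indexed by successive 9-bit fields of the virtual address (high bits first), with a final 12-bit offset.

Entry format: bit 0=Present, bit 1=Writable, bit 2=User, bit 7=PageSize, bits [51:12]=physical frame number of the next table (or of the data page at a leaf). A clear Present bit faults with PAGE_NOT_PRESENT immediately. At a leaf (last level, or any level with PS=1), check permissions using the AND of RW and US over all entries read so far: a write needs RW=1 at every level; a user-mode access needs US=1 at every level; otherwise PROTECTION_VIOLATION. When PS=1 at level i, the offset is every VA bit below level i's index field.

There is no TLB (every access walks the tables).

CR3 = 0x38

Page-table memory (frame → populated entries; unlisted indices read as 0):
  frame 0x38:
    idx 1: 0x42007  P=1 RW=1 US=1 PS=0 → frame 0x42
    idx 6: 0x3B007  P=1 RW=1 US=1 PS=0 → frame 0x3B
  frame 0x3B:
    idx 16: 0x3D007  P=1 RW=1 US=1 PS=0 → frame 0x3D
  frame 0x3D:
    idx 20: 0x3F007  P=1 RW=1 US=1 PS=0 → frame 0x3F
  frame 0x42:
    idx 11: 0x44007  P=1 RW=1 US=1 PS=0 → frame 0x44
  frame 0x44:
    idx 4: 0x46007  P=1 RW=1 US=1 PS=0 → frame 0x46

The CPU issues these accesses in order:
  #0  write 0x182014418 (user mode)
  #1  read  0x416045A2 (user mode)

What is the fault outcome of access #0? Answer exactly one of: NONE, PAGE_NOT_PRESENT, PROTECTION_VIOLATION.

Walk each access:
#0 VA=0x182014418 (w,user):
  [0] read 0x38 idx=6: raw=0x3B007 flags P=1 W=1 U=1 S=0
  [1] read 0x3B idx=16: raw=0x3D007 flags P=1 W=1 U=1 S=0
  [2] read 0x3D idx=20: raw=0x3F007 flags P=1 W=1 U=1 S=0
  → PA=0x3F418  (3 entries read)
#1 VA=0x416045A2 (r,user):
  [0] read 0x38 idx=1: raw=0x42007 flags P=1 W=1 U=1 S=0
  [1] read 0x42 idx=11: raw=0x44007 flags P=1 W=1 U=1 S=0
  [2] read 0x44 idx=4: raw=0x46007 flags P=1 W=1 U=1 S=0
  → PA=0x465A2  (3 entries read)

Access #0 fault: NONE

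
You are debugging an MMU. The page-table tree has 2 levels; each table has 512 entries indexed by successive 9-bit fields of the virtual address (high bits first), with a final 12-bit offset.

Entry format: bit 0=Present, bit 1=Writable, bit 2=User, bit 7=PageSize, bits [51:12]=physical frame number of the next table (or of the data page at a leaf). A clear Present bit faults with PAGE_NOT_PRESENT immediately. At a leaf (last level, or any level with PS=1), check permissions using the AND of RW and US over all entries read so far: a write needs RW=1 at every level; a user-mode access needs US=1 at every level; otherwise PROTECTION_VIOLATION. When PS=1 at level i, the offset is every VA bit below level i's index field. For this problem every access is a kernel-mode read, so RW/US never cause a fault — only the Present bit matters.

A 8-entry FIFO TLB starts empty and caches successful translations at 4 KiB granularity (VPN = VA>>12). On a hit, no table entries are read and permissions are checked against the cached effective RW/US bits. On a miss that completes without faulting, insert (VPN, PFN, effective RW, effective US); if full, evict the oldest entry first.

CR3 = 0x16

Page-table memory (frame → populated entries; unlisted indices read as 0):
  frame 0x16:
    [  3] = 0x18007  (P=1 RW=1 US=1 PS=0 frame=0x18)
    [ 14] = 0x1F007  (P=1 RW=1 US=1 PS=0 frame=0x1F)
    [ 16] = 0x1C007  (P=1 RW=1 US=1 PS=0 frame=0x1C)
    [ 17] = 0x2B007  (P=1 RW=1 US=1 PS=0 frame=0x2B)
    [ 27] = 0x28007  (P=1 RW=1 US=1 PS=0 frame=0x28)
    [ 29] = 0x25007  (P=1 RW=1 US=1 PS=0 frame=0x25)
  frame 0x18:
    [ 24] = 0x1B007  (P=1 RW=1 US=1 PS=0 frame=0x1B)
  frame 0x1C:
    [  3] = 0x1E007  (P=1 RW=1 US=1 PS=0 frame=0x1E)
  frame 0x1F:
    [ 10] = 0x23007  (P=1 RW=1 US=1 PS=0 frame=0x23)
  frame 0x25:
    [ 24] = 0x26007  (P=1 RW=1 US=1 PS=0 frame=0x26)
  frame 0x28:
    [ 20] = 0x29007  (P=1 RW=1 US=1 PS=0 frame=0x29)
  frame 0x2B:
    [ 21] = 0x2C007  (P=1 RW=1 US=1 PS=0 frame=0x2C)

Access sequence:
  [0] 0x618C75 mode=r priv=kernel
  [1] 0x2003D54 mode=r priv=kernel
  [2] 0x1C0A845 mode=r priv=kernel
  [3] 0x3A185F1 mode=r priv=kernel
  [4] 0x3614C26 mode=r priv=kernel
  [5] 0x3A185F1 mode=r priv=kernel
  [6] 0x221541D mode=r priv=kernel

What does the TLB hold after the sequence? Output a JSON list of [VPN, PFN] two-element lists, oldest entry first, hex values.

Walk each access:
#0 VA=0x618C75 (r,kernel):
  L0: frame=0x16 idx=3 entry=0x18007 [P=1 RW=1 US=1 PS=0]
  L1: frame=0x18 idx=24 entry=0x1B007 [P=1 RW=1 US=1 PS=0]
  ✓ 0x1BC75  — 2 lookups
#1 VA=0x2003D54 (r,kernel):
  L0: frame=0x16 idx=16 entry=0x1C007 [P=1 RW=1 US=1 PS=0]
  L1: frame=0x1C idx=3 entry=0x1E007 [P=1 RW=1 US=1 PS=0]
  ✓ 0x1ED54  — 2 lookups
#2 VA=0x1C0A845 (r,kernel):
  L0: frame=0x16 idx=14 entry=0x1F007 [P=1 RW=1 US=1 PS=0]
  L1: frame=0x1F idx=10 entry=0x23007 [P=1 RW=1 US=1 PS=0]
  ✓ 0x23845  — 2 lookups
#3 VA=0x3A185F1 (r,kernel):
  L0: frame=0x16 idx=29 entry=0x25007 [P=1 RW=1 US=1 PS=0]
  L1: frame=0x25 idx=24 entry=0x26007 [P=1 RW=1 US=1 PS=0]
  ✓ 0x265F1  — 2 lookups
#4 VA=0x3614C26 (r,kernel):
  L0: frame=0x16 idx=27 entry=0x28007 [P=1 RW=1 US=1 PS=0]
  L1: frame=0x28 idx=20 entry=0x29007 [P=1 RW=1 US=1 PS=0]
  ✓ 0x29C26  — 2 lookups
#5 VA=0x3A185F1 (r,kernel):
  TLB hit vpn=0x3A18 → PA=0x265F1
#6 VA=0x221541D (r,kernel):
  L0: frame=0x16 idx=17 entry=0x2B007 [P=1 RW=1 US=1 PS=0]
  L1: frame=0x2B idx=21 entry=0x2C007 [P=1 RW=1 US=1 PS=0]
  ✓ 0x2C41D  — 2 lookups

TLB: [["0x618", "0x1B"], ["0x2003", "0x1E"], ["0x1C0A", "0x23"], ["0x3A18", "0x26"], ["0x3614", "0x29"], ["0x2215", "0x2C"]]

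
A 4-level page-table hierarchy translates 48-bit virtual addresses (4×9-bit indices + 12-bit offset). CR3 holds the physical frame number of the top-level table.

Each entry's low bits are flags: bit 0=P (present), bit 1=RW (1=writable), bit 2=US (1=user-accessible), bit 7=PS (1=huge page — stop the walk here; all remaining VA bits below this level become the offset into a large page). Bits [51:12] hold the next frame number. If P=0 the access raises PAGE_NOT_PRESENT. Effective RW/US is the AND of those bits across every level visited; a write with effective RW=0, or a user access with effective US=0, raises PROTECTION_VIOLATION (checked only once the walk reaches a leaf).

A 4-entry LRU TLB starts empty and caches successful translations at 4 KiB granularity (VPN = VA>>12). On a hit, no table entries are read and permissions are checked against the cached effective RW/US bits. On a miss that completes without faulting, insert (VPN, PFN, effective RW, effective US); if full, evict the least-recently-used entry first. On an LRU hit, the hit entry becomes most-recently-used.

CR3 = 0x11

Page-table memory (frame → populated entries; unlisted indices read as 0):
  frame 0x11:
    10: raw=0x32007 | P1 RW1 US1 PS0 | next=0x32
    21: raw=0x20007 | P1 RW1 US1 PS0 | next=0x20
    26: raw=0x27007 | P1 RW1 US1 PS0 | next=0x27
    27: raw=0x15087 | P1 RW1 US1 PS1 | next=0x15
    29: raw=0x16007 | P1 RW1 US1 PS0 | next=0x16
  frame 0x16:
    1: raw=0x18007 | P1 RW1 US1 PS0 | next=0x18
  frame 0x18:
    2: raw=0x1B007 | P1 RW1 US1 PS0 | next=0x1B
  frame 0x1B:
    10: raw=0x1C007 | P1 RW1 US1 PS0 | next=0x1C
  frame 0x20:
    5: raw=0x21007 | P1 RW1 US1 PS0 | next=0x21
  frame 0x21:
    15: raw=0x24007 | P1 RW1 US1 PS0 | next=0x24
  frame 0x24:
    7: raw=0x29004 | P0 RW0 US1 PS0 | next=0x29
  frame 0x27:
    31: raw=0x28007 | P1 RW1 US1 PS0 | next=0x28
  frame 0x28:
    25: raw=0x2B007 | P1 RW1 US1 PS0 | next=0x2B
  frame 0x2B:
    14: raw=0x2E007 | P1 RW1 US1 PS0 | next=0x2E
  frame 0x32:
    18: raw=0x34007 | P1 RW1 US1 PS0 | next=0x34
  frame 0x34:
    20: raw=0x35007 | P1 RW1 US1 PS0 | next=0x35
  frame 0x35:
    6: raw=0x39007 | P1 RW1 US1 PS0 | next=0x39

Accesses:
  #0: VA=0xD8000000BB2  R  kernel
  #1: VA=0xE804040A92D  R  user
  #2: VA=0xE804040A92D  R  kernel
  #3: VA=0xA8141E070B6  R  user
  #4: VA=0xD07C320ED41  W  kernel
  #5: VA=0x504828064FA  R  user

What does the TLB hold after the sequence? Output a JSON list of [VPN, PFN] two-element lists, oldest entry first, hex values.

Walk each access:
#0 VA=0xD8000000BB2 (r,kernel):
  L0: frame=0x11 idx=27 entry=0x15087 [P=1 RW=1 US=1 PS=1]
  ⇒ phys 0x15BB2 (huge @L0)  [1 reads]
#1 VA=0xE804040A92D (r,user):
  L0: frame=0x11 idx=29 entry=0x16007 [P=1 RW=1 US=1 PS=0]
  L1: frame=0x16 idx=1 entry=0x18007 [P=1 RW=1 US=1 PS=0]
  L2: frame=0x18 idx=2 entry=0x1B007 [P=1 RW=1 US=1 PS=0]
  L3: frame=0x1B idx=10 entry=0x1C007 [P=1 RW=1 US=1 PS=0]
  ⇒ phys 0x1C92D  [4 reads]
#2 VA=0xE804040A92D (r,kernel):
  TLB hit vpn=0xE804040A → PA=0x1C92D
#3 VA=0xA8141E070B6 (r,user):
  L0: frame=0x11 idx=21 entry=0x20007 [P=1 RW=1 US=1 PS=0]
  L1: frame=0x20 idx=5 entry=0x21007 [P=1 RW=1 US=1 PS=0]
  L2: frame=0x21 idx=15 entry=0x24007 [P=1 RW=1 US=1 PS=0]
  L3: frame=0x24 idx=7 entry=0x29004 [P=0 RW=0 US=1 PS=0]
  ✗ PAGE_NOT_PRESENT  [4 reads]
#4 VA=0xD07C320ED41 (w,kernel):
  L0: frame=0x11 idx=26 entry=0x27007 [P=1 RW=1 US=1 PS=0]
  L1: frame=0x27 idx=31 entry=0x28007 [P=1 RW=1 US=1 PS=0]
  L2: frame=0x28 idx=25 entry=0x2B007 [P=1 RW=1 US=1 PS=0]
  L3: frame=0x2B idx=14 entry=0x2E007 [P=1 RW=1 US=1 PS=0]
  ⇒ phys 0x2ED41  [4 reads]
#5 VA=0x504828064FA (r,user):
  L0: frame=0x11 idx=10 entry=0x32007 [P=1 RW=1 US=1 PS=0]
  L1: frame=0x32 idx=18 entry=0x34007 [P=1 RW=1 US=1 PS=0]
  L2: frame=0x34 idx=20 entry=0x35007 [P=1 RW=1 US=1 PS=0]
  L3: frame=0x35 idx=6 entry=0x39007 [P=1 RW=1 US=1 PS=0]
  ⇒ phys 0x394FA  [4 reads]

TLB: [["0xD8000000", "0x15"], ["0xE804040A", "0x1C"], ["0xD07C320E", "0x2E"], ["0x50482806", "0x39"]]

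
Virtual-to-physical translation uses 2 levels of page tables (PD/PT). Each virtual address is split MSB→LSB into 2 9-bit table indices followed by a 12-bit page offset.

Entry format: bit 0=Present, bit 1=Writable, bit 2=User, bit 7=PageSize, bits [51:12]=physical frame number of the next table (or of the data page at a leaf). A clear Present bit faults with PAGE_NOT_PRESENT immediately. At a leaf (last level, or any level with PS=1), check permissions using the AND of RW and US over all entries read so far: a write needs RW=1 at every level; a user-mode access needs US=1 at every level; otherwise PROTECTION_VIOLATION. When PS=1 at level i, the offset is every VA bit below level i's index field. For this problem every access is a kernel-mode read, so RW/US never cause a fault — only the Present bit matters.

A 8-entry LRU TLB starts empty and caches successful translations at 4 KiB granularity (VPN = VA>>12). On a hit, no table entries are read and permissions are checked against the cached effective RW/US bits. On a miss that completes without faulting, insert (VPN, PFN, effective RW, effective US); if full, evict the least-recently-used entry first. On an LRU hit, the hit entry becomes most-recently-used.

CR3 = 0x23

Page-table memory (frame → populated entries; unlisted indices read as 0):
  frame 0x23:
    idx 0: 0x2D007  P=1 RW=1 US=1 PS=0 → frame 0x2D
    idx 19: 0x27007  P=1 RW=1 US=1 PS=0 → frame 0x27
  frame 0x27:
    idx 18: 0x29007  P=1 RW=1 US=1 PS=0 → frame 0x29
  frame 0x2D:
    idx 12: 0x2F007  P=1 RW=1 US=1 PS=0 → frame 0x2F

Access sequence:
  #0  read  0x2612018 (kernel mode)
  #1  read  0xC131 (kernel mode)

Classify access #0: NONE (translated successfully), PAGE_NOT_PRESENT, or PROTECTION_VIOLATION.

Per-access translation:
#0 VA=0x2612018 (r,kernel):
  L0: frame=0x23 idx=19 entry=0x27007 [P=1 RW=1 US=1 PS=0]
  L1: frame=0x27 idx=18 entry=0x29007 [P=1 RW=1 US=1 PS=0]
  ✓ 0x29018  — 2 lookups
#1 VA=0xC131 (r,kernel):
  L0: frame=0x23 idx=0 entry=0x2D007 [P=1 RW=1 US=1 PS=0]
  L1: frame=0x2D idx=12 entry=0x2F007 [P=1 RW=1 US=1 PS=0]
  ✓ 0x2F131  — 2 lookups

Access #0 fault: NONE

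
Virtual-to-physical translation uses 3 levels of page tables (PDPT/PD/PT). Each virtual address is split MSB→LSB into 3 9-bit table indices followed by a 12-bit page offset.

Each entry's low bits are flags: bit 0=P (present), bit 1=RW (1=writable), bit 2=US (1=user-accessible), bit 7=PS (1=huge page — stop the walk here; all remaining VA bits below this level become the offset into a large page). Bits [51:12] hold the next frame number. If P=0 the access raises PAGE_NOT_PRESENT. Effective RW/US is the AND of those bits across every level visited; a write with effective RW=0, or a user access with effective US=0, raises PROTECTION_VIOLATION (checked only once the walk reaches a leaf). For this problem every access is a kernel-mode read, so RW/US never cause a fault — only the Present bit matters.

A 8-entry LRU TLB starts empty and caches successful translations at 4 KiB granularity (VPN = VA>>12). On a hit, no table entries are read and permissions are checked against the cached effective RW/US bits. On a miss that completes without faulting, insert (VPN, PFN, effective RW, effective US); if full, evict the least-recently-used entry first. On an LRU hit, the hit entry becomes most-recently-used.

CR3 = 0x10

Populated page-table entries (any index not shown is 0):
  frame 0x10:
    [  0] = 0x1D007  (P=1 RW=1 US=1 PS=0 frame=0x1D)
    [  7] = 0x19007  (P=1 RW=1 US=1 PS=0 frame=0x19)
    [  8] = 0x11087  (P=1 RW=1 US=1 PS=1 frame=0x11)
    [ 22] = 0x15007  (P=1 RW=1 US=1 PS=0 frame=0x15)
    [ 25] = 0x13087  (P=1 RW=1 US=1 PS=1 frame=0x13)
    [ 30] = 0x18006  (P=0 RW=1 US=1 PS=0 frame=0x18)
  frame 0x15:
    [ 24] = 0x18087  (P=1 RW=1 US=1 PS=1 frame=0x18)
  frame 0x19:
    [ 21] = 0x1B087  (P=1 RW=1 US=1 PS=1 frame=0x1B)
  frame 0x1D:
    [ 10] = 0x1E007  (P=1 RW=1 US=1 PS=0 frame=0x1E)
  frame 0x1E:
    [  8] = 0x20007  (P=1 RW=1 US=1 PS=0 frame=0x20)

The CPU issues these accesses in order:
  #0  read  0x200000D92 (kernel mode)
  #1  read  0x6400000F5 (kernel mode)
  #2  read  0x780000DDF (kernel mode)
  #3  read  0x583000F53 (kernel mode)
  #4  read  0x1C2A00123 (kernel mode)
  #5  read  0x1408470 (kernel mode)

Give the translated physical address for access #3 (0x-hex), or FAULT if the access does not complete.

Walk each access:
#0 VA=0x200000D92 (r,kernel):
  L0: frame=0x10 idx=8 entry=0x11087 [P=1 RW=1 US=1 PS=1]
  ✓ 0x11D92 (huge @L0)  — 1 lookups
#1 VA=0x6400000F5 (r,kernel):
  L0: frame=0x10 idx=25 entry=0x13087 [P=1 RW=1 US=1 PS=1]
  ✓ 0x130F5 (huge @L0)  — 1 lookups
#2 VA=0x780000DDF (r,kernel):
  L0: frame=0x10 idx=30 entry=0x18006 [P=0 RW=1 US=1 PS=0]
  → PAGE_NOT_PRESENT  (1 entries read)
#3 VA=0x583000F53 (r,kernel):
  L0: frame=0x10 idx=22 entry=0x15007 [P=1 RW=1 US=1 PS=0]
  L1: frame=0x15 idx=24 entry=0x18087 [P=1 RW=1 US=1 PS=1]
  ✓ 0x18F53 (huge @L1)  — 2 lookups
#4 VA=0x1C2A00123 (r,kernel):
  L0: frame=0x10 idx=7 entry=0x19007 [P=1 RW=1 US=1 PS=0]
  L1: frame=0x19 idx=21 entry=0x1B087 [P=1 RW=1 US=1 PS=1]
  ✓ 0x1B123 (huge @L1)  — 2 lookups
#5 VA=0x1408470 (r,kernel):
  L0: frame=0x10 idx=0 entry=0x1D007 [P=1 RW=1 US=1 PS=0]
  L1: frame=0x1D idx=10 entry=0x1E007 [P=1 RW=1 US=1 PS=0]
  L2: frame=0x1E idx=8 entry=0x20007 [P=1 RW=1 US=1 PS=0]
  ✓ 0x20470  — 3 lookups

Access #3 PA: 0x18F53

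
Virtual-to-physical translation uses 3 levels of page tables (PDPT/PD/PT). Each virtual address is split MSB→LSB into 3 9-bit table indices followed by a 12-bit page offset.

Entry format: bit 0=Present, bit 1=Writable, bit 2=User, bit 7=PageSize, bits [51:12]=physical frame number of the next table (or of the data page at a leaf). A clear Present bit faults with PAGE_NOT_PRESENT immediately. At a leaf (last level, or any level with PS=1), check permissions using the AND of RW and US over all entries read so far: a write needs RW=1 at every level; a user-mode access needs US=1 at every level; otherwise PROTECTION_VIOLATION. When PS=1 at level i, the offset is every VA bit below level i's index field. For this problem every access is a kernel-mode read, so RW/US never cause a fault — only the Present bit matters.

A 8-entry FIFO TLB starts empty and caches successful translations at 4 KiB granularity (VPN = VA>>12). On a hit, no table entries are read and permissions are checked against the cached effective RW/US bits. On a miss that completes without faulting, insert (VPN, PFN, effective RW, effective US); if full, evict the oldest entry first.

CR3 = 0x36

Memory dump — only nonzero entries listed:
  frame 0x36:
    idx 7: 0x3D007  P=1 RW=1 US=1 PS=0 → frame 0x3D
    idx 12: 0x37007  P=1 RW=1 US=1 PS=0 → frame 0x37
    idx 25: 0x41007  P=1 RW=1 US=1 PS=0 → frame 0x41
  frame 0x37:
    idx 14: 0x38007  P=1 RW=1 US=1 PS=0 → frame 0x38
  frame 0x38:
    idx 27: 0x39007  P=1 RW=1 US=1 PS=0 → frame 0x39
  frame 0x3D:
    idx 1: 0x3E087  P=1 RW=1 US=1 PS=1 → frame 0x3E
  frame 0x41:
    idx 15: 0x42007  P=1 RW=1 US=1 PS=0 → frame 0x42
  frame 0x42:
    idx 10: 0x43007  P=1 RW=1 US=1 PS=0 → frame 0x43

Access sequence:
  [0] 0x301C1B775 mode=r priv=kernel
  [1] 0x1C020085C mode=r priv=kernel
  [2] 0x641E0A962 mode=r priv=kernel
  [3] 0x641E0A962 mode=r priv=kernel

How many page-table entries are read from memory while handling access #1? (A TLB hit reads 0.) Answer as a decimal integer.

Per-access translation:
#0 VA=0x301C1B775 (r,kernel):
  L0 @0x36[12] → 0x37007  P=1,RW=1,US=1,PS=0
  L1 @0x37[14] → 0x38007  P=1,RW=1,US=1,PS=0
  L2 @0x38[27] → 0x39007  P=1,RW=1,US=1,PS=0
  → PA=0x39775  (3 entries read)
#1 VA=0x1C020085C (r,kernel):
  L0 @0x36[7] → 0x3D007  P=1,RW=1,US=1,PS=0
  L1 @0x3D[1] → 0x3E087  P=1,RW=1,US=1,PS=1
  → PA=0x3E85C (huge @L1)  (2 entries read)
#2 VA=0x641E0A962 (r,kernel):
  L0 @0x36[25] → 0x41007  P=1,RW=1,US=1,PS=0
  L1 @0x41[15] → 0x42007  P=1,RW=1,US=1,PS=0
  L2 @0x42[10] → 0x43007  P=1,RW=1,US=1,PS=0
  → PA=0x43962  (3 entries read)
#3 VA=0x641E0A962 (r,kernel):
  TLB hit vpn=0x641E0A → PA=0x43962

Entries read for #1: 2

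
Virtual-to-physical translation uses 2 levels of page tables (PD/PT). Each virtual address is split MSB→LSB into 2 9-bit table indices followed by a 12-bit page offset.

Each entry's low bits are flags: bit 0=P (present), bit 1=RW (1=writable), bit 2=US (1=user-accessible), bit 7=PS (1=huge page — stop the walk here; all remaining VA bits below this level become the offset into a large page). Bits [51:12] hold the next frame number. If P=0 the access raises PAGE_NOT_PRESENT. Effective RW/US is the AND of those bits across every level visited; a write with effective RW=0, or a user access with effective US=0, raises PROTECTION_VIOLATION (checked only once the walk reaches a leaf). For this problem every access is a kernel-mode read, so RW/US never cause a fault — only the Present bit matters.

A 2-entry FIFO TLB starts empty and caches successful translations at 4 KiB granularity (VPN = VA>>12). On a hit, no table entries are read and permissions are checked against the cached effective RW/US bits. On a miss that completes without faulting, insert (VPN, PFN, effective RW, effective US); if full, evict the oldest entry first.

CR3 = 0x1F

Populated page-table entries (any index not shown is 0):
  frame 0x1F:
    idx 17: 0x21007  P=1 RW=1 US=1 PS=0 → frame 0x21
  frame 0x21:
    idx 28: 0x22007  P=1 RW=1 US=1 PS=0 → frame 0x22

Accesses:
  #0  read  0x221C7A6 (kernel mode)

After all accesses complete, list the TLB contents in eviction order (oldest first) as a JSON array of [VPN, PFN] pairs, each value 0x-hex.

Per-access translation:
#0 VA=0x221C7A6 (r,kernel):
  L0: frame=0x1F idx=17 entry=0x21007 [P=1 RW=1 US=1 PS=0]
  L1: frame=0x21 idx=28 entry=0x22007 [P=1 RW=1 US=1 PS=0]
  → PA=0x227A6  (2 entries read)

TLB: [["0x221C", "0x22"]]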